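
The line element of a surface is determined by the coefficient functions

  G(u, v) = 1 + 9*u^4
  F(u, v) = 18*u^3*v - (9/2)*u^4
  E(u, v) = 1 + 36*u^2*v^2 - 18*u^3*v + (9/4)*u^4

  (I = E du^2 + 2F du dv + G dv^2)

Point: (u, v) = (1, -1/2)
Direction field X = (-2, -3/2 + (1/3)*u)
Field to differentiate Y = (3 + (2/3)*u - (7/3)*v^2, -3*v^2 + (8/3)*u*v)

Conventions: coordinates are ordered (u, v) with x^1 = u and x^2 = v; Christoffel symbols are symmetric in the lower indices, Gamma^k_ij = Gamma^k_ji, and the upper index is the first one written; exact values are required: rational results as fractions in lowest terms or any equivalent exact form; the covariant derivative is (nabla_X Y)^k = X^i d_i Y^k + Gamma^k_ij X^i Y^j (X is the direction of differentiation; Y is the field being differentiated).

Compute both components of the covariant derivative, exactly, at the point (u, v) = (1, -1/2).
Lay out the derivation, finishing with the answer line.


E = 85/4, F = -27/2, G = 10 at the point
E_u = 54, E_v = -54, F_u = -45, F_v = 18, G_u = 36, G_v = 0
EG - F^2 = 121/4;  g^inv = (4/121) * [[10, 27/2], [27/2, 85/4]]
first-kind symbols [ij,l] = (1/2)(d_i g_jl + d_j g_il - d_l g_ij): [uu,u] = E_u/2 = 27, [uu,v] = F_u - E_v/2 = -18, [uv,u] = E_v/2 = -27, [uv,v] = G_u/2 = 18, [vv,u] = F_v - G_u/2 = 0, [vv,v] = G_v/2 = 0
Gamma^u_ij = (G*[ij,u] - F*[ij,v])/(EG - F^2), Gamma^v_ij = (E*[ij,v] - F*[ij,u])/(EG - F^2)
Gamma_uuu = 108/121, Gamma_uuv = -108/121, Gamma_uvv = 0, Gamma_vuu = -72/121, Gamma_vuv = 72/121, Gamma_vvv = 0
X = (-2, -7/6), Y = (37/12, -25/12) at the point

Answer: (nabla_X Y)^u = -10964/1089, (nabla_X Y)^v = 139/2178


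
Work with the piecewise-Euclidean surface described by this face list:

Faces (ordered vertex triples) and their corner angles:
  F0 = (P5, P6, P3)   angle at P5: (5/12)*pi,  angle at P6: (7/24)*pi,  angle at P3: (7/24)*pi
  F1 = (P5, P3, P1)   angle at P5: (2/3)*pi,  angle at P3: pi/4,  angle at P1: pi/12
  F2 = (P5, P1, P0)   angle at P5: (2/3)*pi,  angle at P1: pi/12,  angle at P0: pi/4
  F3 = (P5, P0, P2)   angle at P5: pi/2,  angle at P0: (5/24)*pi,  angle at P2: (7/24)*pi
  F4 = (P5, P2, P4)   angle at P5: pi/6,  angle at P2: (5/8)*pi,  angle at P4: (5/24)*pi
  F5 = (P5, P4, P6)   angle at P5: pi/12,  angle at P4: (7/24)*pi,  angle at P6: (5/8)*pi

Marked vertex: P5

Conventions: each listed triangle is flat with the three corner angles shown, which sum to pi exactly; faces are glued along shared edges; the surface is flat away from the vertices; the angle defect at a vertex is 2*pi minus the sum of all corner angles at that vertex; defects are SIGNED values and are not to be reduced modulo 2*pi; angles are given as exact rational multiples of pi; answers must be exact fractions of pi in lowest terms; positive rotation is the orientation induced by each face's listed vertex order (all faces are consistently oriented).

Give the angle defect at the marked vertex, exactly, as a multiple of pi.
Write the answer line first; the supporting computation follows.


Answer: defect(P5) = -pi/2

Sum of corner angles at P5: (5/2)*pi
defect = 2*pi - (5/2)*pi


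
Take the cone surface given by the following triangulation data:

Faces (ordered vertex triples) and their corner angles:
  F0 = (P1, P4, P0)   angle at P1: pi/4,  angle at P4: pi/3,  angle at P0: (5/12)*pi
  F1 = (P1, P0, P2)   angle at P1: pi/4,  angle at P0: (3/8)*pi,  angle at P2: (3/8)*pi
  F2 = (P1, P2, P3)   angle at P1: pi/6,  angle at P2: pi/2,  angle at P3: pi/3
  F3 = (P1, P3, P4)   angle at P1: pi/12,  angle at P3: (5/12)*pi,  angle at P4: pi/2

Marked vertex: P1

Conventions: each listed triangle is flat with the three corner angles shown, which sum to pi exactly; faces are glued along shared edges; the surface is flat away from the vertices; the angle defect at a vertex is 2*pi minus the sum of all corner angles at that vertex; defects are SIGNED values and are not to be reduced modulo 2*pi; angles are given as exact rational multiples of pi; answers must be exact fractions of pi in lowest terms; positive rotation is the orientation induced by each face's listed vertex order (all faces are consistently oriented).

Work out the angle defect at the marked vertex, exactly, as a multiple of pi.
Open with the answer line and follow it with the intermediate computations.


Answer: defect(P1) = (5/4)*pi

Sum of corner angles at P1: (3/4)*pi
defect = 2*pi - (3/4)*pi


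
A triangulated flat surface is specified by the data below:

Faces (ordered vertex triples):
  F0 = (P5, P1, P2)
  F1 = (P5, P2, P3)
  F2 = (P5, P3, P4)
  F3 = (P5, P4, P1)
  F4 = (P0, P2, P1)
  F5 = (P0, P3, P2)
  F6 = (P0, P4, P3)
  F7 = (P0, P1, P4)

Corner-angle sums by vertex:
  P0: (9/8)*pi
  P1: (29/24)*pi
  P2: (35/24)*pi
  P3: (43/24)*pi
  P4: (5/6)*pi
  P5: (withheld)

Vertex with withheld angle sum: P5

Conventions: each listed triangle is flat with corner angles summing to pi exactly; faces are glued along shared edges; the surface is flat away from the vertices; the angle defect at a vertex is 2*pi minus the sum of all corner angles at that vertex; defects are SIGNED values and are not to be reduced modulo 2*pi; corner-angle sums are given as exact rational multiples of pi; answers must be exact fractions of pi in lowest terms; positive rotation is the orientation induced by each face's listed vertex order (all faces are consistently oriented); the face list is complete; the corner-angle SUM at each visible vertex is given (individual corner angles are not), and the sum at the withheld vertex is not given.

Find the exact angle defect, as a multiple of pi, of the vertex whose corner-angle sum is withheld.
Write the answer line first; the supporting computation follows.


Answer: defect(P5) = (5/12)*pi

V = 6, E = 12, F = 8; chi = V - E + F = 2
Gauss-Bonnet: total defect = 2*pi*chi = 4*pi; visible defects sum to (43/12)*pi


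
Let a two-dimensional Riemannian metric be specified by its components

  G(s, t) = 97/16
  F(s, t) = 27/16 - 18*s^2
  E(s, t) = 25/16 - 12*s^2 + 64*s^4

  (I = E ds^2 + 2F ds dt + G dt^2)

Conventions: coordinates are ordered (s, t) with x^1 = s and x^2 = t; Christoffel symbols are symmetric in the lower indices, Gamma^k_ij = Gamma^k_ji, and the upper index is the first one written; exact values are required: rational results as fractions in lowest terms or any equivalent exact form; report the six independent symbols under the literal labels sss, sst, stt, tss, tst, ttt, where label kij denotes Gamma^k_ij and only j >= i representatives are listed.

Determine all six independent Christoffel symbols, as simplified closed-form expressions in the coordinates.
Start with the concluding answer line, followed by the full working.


Answer: Gamma_sss = (1024*s^3 - 96*s)/(512*s^4 - 96*s^2 + 53), Gamma_sst = 0, Gamma_stt = 0, Gamma_tss = -288*s/(512*s^4 - 96*s^2 + 53), Gamma_tst = 0, Gamma_ttt = 0

E = 25/16 - 12*s^2 + 64*s^4; F = 27/16 - 18*s^2; G = 97/16
Gamma^k_ij = (1/2) g^{kl} (d_i g_jl + d_j g_il - d_l g_ij), with g^inv = (1/(EG-F^2)) [[G, -F], [-F, E]]
first partials: E_s = -24*s + 256*s^3, E_t = 0, F_s = -36*s, F_t = 0, G_s = 0, G_t = 0
D = EG - F^2 = 53/8 - 12*s^2 + 64*s^4
expanded: Gamma^s_ss = (G E_s - 2F F_s + F E_t)/(2D), Gamma^s_st = (G E_t - F G_s)/(2D), Gamma^s_tt = (2G F_t - G G_s - F G_t)/(2D), Gamma^t_ss = (2E F_s - E E_t - F E_s)/(2D), Gamma^t_st = (E G_s - F E_t)/(2D), Gamma^t_tt = (E G_t - 2F F_t + F G_s)/(2D); substitute and cancel common factors


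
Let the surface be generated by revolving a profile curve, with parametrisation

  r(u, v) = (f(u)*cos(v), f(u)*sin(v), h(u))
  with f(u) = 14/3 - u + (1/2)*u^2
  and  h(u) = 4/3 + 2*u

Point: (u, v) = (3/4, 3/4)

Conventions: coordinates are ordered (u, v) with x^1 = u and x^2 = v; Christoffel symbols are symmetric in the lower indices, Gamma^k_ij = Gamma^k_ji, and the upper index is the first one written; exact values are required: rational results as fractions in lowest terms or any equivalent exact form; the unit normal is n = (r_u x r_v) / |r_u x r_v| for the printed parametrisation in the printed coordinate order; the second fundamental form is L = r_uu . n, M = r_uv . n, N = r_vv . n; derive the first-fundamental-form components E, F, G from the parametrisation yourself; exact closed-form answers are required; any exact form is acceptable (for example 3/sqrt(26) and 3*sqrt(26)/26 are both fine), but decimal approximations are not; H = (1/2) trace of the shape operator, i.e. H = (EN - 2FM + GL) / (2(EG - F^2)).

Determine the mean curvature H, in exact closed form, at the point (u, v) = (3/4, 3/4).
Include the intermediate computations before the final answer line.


f = 403/96, f' = -1/4, f'' = 1, h' = 2, h'' = 0
E = 65/16, F = 0, G = 162409/9216; answer radicand W^2 = 65/16
unnormalised second-form numerators: l = -2, m = 0, n = 403/48; L = l/sqrt(65/16), and similarly M = m/sqrt(W^2), N = n/sqrt(W^2)
H = (E*n - 2*F*m + G*l) / (2*(EG - F^2)*sqrt(W^2)); E*n - 2*F*m + G*l = -5239/4608, EG - F^2 = 10556585/147456, so H = (-16/2015)/sqrt(65/16)

Answer: H = -64*sqrt(65)/130975


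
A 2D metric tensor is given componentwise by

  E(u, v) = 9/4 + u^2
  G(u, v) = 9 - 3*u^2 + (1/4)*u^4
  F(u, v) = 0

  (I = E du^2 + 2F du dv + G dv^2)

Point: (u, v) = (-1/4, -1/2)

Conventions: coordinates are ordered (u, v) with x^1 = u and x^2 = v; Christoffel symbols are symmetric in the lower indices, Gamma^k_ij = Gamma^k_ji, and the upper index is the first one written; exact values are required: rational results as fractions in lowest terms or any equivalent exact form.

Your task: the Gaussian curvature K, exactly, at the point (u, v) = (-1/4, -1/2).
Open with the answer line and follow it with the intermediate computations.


Answer: K = 18432/130055

E = 37/16, F = 0, G = 9025/1024, EG - F^2 = 333925/16384 at the point
E_u = -1/2, E_v = 0, F_u = 0, F_v = 0, G_u = 95/64, G_v = 0
E_vv = 0, F_uv = 0, G_uu = -93/16
K follows from Brioschi's formula, (det M1 - det M2)/(EG - F^2)^2.
M1 = [[-E_vv/2 + F_uv - G_uu/2, E_u/2, F_u - E_v/2], [F_v - G_u/2, E, F], [G_v/2, F, G]] = [[93/32, -1/4, 0], [-95/128, 37/16, 0], [0, 0, 9025/1024]]; det M1 = 15098825/262144
M2 = [[0, E_v/2, G_u/2], [E_v/2, E, F], [G_u/2, F, G]] = [[0, 0, 95/128], [0, 37/16, 0], [95/128, 0, 9025/1024]]; det M2 = -333925/262144
det M1 - det M2 = 7716375/131072; K = 7716375/131072 / (333925/16384)^2 = 18432/130055


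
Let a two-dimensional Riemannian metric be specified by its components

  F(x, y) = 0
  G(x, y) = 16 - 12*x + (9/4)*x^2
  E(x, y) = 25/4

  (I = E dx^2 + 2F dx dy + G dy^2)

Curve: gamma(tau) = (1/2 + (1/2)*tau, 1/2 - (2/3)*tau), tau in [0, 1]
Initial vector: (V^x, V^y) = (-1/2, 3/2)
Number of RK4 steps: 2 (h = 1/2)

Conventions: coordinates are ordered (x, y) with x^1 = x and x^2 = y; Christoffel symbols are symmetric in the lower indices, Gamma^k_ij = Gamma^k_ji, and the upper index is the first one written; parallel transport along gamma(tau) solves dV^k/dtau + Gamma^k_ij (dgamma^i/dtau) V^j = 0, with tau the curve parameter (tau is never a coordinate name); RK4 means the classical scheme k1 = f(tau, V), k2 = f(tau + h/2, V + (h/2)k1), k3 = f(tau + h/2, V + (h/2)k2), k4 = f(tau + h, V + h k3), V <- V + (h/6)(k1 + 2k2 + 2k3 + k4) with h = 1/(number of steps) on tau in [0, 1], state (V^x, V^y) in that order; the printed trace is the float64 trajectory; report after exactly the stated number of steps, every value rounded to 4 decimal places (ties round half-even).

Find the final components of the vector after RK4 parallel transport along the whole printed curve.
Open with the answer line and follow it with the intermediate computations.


Answer: V^x = 0.2988, V^y = 1.9908

gamma'(tau) = (1/2, -2/3); f(tau, V)^k = -Gamma^k_ij(gamma(tau)) gamma'^i(tau) V^j; h = 1/2; intermediate values shown to 6 dp
curve data and Christoffel symbols at the stage parameters:
  tau = 0.000000: gamma = (0.500000, 0.500000), gamma' = (0.500000, -0.666667); Gamma_xxx = 0.000000, Gamma_xxy = 0.000000, Gamma_xyy = 0.780000, Gamma_yxx = 0.000000, Gamma_yxy = -0.461538, Gamma_yyy = 0.000000
  tau = 0.250000: gamma = (0.625000, 0.333333), gamma' = (0.500000, -0.666667); Gamma_xxx = 0.000000, Gamma_xxy = 0.000000, Gamma_xyy = 0.735000, Gamma_yxx = 0.000000, Gamma_yxy = -0.489796, Gamma_yyy = 0.000000
  tau = 0.500000: gamma = (0.750000, 0.166667), gamma' = (0.500000, -0.666667); Gamma_xxx = 0.000000, Gamma_xxy = 0.000000, Gamma_xyy = 0.690000, Gamma_yxx = 0.000000, Gamma_yxy = -0.521739, Gamma_yyy = 0.000000
  tau = 0.750000: gamma = (0.875000, 0.000000), gamma' = (0.500000, -0.666667); Gamma_xxx = 0.000000, Gamma_xxy = 0.000000, Gamma_xyy = 0.645000, Gamma_yxx = 0.000000, Gamma_yxy = -0.558140, Gamma_yyy = 0.000000
  tau = 1.000000: gamma = (1.000000, -0.166667), gamma' = (0.500000, -0.666667); Gamma_xxx = 0.000000, Gamma_xxy = 0.000000, Gamma_xyy = 0.600000, Gamma_yxx = 0.000000, Gamma_yxy = -0.600000, Gamma_yyy = 0.000000
step 0: V^x = -0.5000, V^y = 1.5000
step 1: k1 = (0.780000, 0.500000), k2 = (0.796250, 0.497551), k3 = (0.795950, 0.496075), k4 = (0.804097, 0.491497); V <- V + (h/6)(k1 + 2k2 + 2k3 + k4): V^x = -0.1026, V^y = 1.7482
step 2: k1 = (0.804185, 0.491755), k2 = (0.804602, 0.485565), k3 = (0.803937, 0.485094), k4 = (0.796310, 0.477496); V <- V + (h/6)(k1 + 2k2 + 2k3 + k4): V^x = 0.2988, V^y = 1.9908


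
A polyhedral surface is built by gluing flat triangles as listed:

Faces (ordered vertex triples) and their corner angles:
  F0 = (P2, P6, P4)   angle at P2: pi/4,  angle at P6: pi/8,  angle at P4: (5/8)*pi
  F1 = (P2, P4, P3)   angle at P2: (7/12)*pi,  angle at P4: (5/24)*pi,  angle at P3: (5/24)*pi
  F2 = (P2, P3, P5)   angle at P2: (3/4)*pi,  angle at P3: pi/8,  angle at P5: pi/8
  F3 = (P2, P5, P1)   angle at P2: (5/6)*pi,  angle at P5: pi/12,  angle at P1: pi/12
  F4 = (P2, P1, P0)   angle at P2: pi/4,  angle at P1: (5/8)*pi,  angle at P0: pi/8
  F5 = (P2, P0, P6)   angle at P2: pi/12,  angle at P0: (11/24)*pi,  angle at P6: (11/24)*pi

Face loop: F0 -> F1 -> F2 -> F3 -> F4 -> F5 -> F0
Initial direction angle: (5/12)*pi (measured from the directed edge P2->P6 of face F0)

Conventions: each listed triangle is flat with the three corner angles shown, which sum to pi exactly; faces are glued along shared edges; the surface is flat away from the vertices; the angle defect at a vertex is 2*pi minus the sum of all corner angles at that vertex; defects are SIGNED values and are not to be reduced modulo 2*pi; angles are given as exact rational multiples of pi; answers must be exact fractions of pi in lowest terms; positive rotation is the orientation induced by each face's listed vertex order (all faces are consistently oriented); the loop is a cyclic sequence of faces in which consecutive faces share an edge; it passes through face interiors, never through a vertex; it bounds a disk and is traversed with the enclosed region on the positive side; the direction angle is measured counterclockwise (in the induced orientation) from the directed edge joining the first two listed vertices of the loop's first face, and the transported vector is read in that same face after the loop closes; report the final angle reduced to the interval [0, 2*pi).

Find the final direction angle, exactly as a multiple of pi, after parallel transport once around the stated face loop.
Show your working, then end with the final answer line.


enclosed vertex P2: corner angles sum to (11/4)*pi, defect = 2*pi - (11/4)*pi = (-3/4)*pi
holonomy = initial angle + sum of enclosed defects (mod 2*pi), positive in the induced orientation
final angle = (5/12)*pi - (3/4)*pi = (5/3)*pi (mod 2*pi)

Answer: final direction angle = (5/3)*pi


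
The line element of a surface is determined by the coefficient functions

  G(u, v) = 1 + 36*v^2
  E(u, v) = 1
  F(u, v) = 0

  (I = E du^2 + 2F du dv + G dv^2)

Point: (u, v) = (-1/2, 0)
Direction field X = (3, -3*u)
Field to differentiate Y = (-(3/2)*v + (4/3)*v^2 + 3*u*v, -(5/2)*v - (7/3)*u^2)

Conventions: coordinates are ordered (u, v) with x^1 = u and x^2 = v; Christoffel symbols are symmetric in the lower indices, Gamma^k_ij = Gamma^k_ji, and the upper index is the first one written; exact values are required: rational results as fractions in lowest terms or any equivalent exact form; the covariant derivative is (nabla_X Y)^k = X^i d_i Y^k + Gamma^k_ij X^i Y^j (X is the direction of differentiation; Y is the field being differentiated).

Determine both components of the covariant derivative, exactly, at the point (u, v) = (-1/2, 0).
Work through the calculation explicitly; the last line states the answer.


E = 1, F = 0, G = 1 at the point
E_u = 0, E_v = 0, F_u = 0, F_v = 0, G_u = 0, G_v = 0
EG - F^2 = 1;  g^inv = (1) * [[1, 0], [0, 1]]
first-kind symbols [ij,l] = (1/2)(d_i g_jl + d_j g_il - d_l g_ij): [uu,u] = E_u/2 = 0, [uu,v] = F_u - E_v/2 = 0, [uv,u] = E_v/2 = 0, [uv,v] = G_u/2 = 0, [vv,u] = F_v - G_u/2 = 0, [vv,v] = G_v/2 = 0
Gamma^u_ij = (G*[ij,u] - F*[ij,v])/(EG - F^2), Gamma^v_ij = (E*[ij,v] - F*[ij,u])/(EG - F^2)
Gamma_uuu = 0, Gamma_uuv = 0, Gamma_uvv = 0, Gamma_vuu = 0, Gamma_vuv = 0, Gamma_vvv = 0
X = (3, 3/2), Y = (0, -7/12) at the point

Answer: (nabla_X Y)^u = -9/2, (nabla_X Y)^v = 13/4


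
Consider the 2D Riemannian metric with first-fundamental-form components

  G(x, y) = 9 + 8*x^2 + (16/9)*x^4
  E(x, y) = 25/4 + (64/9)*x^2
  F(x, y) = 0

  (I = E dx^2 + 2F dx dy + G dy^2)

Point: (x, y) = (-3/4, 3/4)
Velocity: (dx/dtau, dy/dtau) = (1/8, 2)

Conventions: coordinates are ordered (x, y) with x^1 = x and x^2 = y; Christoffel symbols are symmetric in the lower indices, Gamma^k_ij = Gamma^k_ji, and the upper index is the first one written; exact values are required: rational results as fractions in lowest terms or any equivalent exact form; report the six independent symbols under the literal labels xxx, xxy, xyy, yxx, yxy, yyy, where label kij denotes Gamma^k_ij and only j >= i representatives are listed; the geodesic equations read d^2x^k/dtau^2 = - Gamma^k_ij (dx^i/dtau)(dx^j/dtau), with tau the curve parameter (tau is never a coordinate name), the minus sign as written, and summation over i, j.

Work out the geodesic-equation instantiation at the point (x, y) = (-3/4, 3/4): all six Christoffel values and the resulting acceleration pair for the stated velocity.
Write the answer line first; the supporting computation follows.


Answer: Gamma_xxx = -64/123, Gamma_xxy = 0, Gamma_xyy = 30/41, Gamma_yxx = 0, Gamma_yxy = -8/15, Gamma_yyy = 0; accelerations (d^2x/dtau^2, d^2y/dtau^2) = (-359/123, 4/15)

E = 41/4, F = 0, G = 225/16 at the point
E_x = -32/3, E_y = 0, F_x = 0, F_y = 0, G_x = -15, G_y = 0
EG - F^2 = 9225/64;  g^inv = (64/9225) * [[225/16, 0], [0, 41/4]]
first-kind symbols [ij,l] = (1/2)(d_i g_jl + d_j g_il - d_l g_ij): [xx,x] = E_x/2 = -16/3, [xx,y] = F_x - E_y/2 = 0, [xy,x] = E_y/2 = 0, [xy,y] = G_x/2 = -15/2, [yy,x] = F_y - G_x/2 = 15/2, [yy,y] = G_y/2 = 0
Gamma^x_ij = (G*[ij,x] - F*[ij,y])/(EG - F^2), Gamma^y_ij = (E*[ij,y] - F*[ij,x])/(EG - F^2)
Gamma_xxx = -64/123, Gamma_xxy = 0, Gamma_xyy = 30/41, Gamma_yxx = 0, Gamma_yxy = -8/15, Gamma_yyy = 0
d^2x/dtau^2 = -(Gamma_xxx*(1/8)^2 + 2*Gamma_xxy*(1/8)*(2) + Gamma_xyy*(2)^2) = -359/123
d^2y/dtau^2 = -(Gamma_yxx*(1/8)^2 + 2*Gamma_yxy*(1/8)*(2) + Gamma_yyy*(2)^2) = 4/15


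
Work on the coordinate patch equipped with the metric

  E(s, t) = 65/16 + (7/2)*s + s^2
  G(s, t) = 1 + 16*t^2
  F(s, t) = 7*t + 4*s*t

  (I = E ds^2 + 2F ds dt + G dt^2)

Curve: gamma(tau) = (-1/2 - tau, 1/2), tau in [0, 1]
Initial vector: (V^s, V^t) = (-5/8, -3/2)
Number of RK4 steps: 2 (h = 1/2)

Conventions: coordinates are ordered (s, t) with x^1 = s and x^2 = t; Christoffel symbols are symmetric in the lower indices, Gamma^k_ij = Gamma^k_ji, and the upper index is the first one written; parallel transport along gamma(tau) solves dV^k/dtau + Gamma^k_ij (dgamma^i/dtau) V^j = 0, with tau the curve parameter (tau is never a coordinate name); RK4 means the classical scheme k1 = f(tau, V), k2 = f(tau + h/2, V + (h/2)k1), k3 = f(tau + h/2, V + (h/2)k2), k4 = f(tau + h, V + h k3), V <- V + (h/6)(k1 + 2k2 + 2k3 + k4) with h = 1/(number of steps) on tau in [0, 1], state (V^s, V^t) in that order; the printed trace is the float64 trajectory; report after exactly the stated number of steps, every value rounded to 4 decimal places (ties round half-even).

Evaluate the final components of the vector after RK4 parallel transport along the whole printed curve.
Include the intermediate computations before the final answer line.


gamma'(tau) = (-1, 0); f(tau, V)^k = -Gamma^k_ij(gamma(tau)) gamma'^i(tau) V^j; h = 1/2; intermediate values shown to 6 dp
curve data and Christoffel symbols at the stage parameters:
  tau = 0.000000: gamma = (-0.500000, 0.500000), gamma' = (-1.000000, 0.000000); Gamma_sss = 0.190476, Gamma_sst = 0.000000, Gamma_stt = 0.761905, Gamma_tss = 0.304762, Gamma_tst = 0.000000, Gamma_ttt = 1.219048
  tau = 0.250000: gamma = (-0.750000, 0.500000), gamma' = (-1.000000, 0.000000); Gamma_sss = 0.166667, Gamma_sst = 0.000000, Gamma_stt = 0.666667, Gamma_tss = 0.333333, Gamma_tst = 0.000000, Gamma_ttt = 1.333333
  tau = 0.500000: gamma = (-1.000000, 0.500000), gamma' = (-1.000000, 0.000000); Gamma_sss = 0.134831, Gamma_sst = 0.000000, Gamma_stt = 0.539326, Gamma_tss = 0.359551, Gamma_tst = 0.000000, Gamma_ttt = 1.438202
  tau = 0.750000: gamma = (-1.250000, 0.500000), gamma' = (-1.000000, 0.000000); Gamma_sss = 0.095238, Gamma_sst = 0.000000, Gamma_stt = 0.380952, Gamma_tss = 0.380952, Gamma_tst = 0.000000, Gamma_ttt = 1.523810
  tau = 1.000000: gamma = (-1.500000, 0.500000), gamma' = (-1.000000, 0.000000); Gamma_sss = 0.049383, Gamma_sst = 0.000000, Gamma_stt = 0.197531, Gamma_tss = 0.395062, Gamma_tst = 0.000000, Gamma_ttt = 1.580247
step 0: V^s = -0.6250, V^t = -1.5000
step 1: k1 = (-0.119048, -0.190476), k2 = (-0.109127, -0.218254), k3 = (-0.108714, -0.217427), k4 = (-0.091599, -0.244263); V <- V + (h/6)(k1 + 2k2 + 2k3 + k4): V^s = -0.6789, V^t = -1.6088
step 2: k1 = (-0.091532, -0.244085), k2 = (-0.066833, -0.267331), k3 = (-0.066245, -0.264979), k4 = (-0.035160, -0.281277); V <- V + (h/6)(k1 + 2k2 + 2k3 + k4): V^s = -0.7116, V^t = -1.7413

Answer: V^s = -0.7116, V^t = -1.7413


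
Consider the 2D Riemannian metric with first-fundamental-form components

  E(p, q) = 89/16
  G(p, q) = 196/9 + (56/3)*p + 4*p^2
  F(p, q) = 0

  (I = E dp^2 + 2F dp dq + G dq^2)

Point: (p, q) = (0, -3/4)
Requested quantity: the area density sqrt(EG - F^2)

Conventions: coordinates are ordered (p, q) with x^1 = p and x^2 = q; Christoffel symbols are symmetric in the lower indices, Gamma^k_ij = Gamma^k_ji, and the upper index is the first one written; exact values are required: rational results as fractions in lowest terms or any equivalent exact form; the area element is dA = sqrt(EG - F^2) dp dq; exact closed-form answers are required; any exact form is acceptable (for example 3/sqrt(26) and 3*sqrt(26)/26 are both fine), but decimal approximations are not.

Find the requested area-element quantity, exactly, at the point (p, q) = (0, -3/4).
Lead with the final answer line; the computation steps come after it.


Answer: sqrt(EG - F^2) = 7*sqrt(89)/6

E = 89/16, F = 0, G = 196/9; EG - F^2 = 4361/36


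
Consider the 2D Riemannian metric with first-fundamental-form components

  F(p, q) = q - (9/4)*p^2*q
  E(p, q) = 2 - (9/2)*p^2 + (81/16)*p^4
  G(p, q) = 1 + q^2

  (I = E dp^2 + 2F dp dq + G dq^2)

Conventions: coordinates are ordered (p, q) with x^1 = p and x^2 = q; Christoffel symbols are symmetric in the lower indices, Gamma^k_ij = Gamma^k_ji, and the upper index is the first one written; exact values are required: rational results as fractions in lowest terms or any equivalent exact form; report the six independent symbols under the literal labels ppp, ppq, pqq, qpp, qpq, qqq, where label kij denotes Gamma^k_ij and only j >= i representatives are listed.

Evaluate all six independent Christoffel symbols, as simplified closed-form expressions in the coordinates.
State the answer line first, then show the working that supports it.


Answer: Gamma_ppp = (162*p^3 - 72*p)/(81*p^4 - 72*p^2 + 16*q^2 + 32), Gamma_ppq = 0, Gamma_pqq = (16 - 36*p^2)/(81*p^4 - 72*p^2 + 16*q^2 + 32), Gamma_qpp = -72*p*q/(81*p^4 - 72*p^2 + 16*q^2 + 32), Gamma_qpq = 0, Gamma_qqq = 16*q/(81*p^4 - 72*p^2 + 16*q^2 + 32)

E = 2 - (9/2)*p^2 + (81/16)*p^4; F = q - (9/4)*p^2*q; G = 1 + q^2
Gamma^k_ij = (1/2) g^{kl} (d_i g_jl + d_j g_il - d_l g_ij), with g^inv = (1/(EG-F^2)) [[G, -F], [-F, E]]
first partials: E_p = -9*p + (81/4)*p^3, E_q = 0, F_p = -(9/2)*p*q, F_q = 1 - (9/4)*p^2, G_p = 0, G_q = 2*q
D = EG - F^2 = 2 + q^2 - (9/2)*p^2 + (81/16)*p^4
expanded: Gamma^p_pp = (G E_p - 2F F_p + F E_q)/(2D), Gamma^p_pq = (G E_q - F G_p)/(2D), Gamma^p_qq = (2G F_q - G G_p - F G_q)/(2D), Gamma^q_pp = (2E F_p - E E_q - F E_p)/(2D), Gamma^q_pq = (E G_p - F E_q)/(2D), Gamma^q_qq = (E G_q - 2F F_q + F G_p)/(2D); substitute and cancel common factors


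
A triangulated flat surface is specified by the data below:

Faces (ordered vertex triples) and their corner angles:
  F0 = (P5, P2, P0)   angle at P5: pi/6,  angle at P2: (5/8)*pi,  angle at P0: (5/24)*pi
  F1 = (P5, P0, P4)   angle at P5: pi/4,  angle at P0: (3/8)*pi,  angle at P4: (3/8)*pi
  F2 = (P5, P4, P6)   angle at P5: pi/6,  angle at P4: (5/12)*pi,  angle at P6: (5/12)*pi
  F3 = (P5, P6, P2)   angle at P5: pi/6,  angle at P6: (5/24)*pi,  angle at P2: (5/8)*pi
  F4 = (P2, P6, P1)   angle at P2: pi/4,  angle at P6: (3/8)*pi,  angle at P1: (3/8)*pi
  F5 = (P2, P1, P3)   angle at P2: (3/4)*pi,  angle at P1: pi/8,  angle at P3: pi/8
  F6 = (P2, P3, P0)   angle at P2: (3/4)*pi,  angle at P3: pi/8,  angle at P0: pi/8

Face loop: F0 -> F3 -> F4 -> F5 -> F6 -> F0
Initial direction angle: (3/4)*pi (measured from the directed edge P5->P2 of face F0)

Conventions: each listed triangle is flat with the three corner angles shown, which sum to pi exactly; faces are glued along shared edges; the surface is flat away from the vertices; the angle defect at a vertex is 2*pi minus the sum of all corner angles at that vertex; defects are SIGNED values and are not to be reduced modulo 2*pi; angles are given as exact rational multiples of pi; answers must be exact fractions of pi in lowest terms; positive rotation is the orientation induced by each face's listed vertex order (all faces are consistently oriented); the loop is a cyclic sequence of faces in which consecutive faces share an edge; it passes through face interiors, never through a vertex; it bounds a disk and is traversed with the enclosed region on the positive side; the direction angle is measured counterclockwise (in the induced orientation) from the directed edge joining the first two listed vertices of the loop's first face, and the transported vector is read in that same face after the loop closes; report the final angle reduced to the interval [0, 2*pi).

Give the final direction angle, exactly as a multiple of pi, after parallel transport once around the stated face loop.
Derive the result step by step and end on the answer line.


enclosed vertex P2: corner angles sum to 3*pi, defect = 2*pi - 3*pi = -pi
the final direction is the initial angle plus the enclosed defects, taken mod 2*pi in the induced orientation
final angle = (3/4)*pi - pi = (7/4)*pi (mod 2*pi)

Answer: final direction angle = (7/4)*pi


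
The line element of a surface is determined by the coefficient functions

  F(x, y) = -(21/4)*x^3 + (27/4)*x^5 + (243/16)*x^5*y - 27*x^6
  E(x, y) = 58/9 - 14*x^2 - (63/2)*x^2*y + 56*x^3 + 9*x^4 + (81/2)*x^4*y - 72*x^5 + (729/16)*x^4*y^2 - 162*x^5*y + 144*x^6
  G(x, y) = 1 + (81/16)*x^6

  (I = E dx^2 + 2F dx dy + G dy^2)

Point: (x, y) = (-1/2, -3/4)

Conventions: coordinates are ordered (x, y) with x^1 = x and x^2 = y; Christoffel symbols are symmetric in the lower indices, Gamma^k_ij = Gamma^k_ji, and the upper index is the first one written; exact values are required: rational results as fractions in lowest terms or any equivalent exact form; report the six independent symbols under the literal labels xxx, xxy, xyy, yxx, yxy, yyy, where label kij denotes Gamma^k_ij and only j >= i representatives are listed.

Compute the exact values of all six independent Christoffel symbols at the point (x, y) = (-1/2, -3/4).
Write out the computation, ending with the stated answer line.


E = 103945/36864, F = 777/2048, G = 1105/1024 at the point
E_x = 9583/512, E_y = -2331/512, F_x = -333/1024, F_y = -243/512, G_x = -243/256, G_y = 0
EG - F^2 = 106861/36864;  g^inv = (36864/106861) * [[1105/1024, -777/2048], [-777/2048, 103945/36864]]
first-kind symbols [ij,l] = (1/2)(d_i g_jl + d_j g_il - d_l g_ij): [xx,x] = E_x/2 = 9583/1024, [xx,y] = F_x - E_y/2 = 999/512, [xy,x] = E_y/2 = -2331/1024, [xy,y] = G_x/2 = -243/512, [yy,x] = F_y - G_x/2 = 0, [yy,y] = G_y/2 = 0
Gamma^x_ij = (G*[ij,x] - F*[ij,y])/(EG - F^2), Gamma^y_ij = (E*[ij,y] - F*[ij,x])/(EG - F^2)

Answer: Gamma_xxx = 344988/106861, Gamma_xxy = -83916/106861, Gamma_xyy = 0, Gamma_yxx = 71928/106861, Gamma_yxy = -17496/106861, Gamma_yyy = 0


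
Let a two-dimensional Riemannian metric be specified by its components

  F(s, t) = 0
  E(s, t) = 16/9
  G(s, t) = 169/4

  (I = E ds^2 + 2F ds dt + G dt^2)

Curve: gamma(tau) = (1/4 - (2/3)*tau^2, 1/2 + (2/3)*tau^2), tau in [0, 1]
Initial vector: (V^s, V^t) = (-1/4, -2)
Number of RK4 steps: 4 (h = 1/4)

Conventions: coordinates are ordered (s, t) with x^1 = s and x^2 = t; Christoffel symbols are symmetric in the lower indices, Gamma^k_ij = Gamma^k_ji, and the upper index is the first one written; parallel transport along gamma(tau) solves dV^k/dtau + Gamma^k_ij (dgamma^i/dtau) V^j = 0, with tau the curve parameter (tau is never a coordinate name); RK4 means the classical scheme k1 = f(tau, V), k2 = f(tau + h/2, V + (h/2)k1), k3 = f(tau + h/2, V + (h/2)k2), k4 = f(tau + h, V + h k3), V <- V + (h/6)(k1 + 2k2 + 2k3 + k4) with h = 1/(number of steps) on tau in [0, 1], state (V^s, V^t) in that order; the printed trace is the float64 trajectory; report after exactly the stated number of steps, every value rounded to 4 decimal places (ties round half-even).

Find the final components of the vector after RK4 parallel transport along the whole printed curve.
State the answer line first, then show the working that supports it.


Answer: V^s = -0.2500, V^t = -2.0000

gamma'(tau) = (-(4/3)*tau, (4/3)*tau); f(tau, V)^k = -Gamma^k_ij(gamma(tau)) gamma'^i(tau) V^j; h = 1/4; intermediate values shown to 6 dp
curve data and Christoffel symbols at the stage parameters:
  tau = 0.000000: gamma = (0.250000, 0.500000), gamma' = (0.000000, 0.000000); Gamma_sss = 0.000000, Gamma_sst = 0.000000, Gamma_stt = 0.000000, Gamma_tss = 0.000000, Gamma_tst = 0.000000, Gamma_ttt = 0.000000
  tau = 0.125000: gamma = (0.239583, 0.510417), gamma' = (-0.166667, 0.166667); Gamma_sss = 0.000000, Gamma_sst = 0.000000, Gamma_stt = 0.000000, Gamma_tss = 0.000000, Gamma_tst = 0.000000, Gamma_ttt = 0.000000
  tau = 0.250000: gamma = (0.208333, 0.541667), gamma' = (-0.333333, 0.333333); Gamma_sss = 0.000000, Gamma_sst = 0.000000, Gamma_stt = 0.000000, Gamma_tss = 0.000000, Gamma_tst = 0.000000, Gamma_ttt = 0.000000
  tau = 0.375000: gamma = (0.156250, 0.593750), gamma' = (-0.500000, 0.500000); Gamma_sss = 0.000000, Gamma_sst = 0.000000, Gamma_stt = 0.000000, Gamma_tss = 0.000000, Gamma_tst = 0.000000, Gamma_ttt = 0.000000
  tau = 0.500000: gamma = (0.083333, 0.666667), gamma' = (-0.666667, 0.666667); Gamma_sss = 0.000000, Gamma_sst = 0.000000, Gamma_stt = 0.000000, Gamma_tss = 0.000000, Gamma_tst = 0.000000, Gamma_ttt = 0.000000
  tau = 0.625000: gamma = (-0.010417, 0.760417), gamma' = (-0.833333, 0.833333); Gamma_sss = 0.000000, Gamma_sst = 0.000000, Gamma_stt = 0.000000, Gamma_tss = 0.000000, Gamma_tst = 0.000000, Gamma_ttt = 0.000000
  tau = 0.750000: gamma = (-0.125000, 0.875000), gamma' = (-1.000000, 1.000000); Gamma_sss = 0.000000, Gamma_sst = 0.000000, Gamma_stt = 0.000000, Gamma_tss = 0.000000, Gamma_tst = 0.000000, Gamma_ttt = 0.000000
  tau = 0.875000: gamma = (-0.260417, 1.010417), gamma' = (-1.166667, 1.166667); Gamma_sss = 0.000000, Gamma_sst = 0.000000, Gamma_stt = 0.000000, Gamma_tss = 0.000000, Gamma_tst = 0.000000, Gamma_ttt = 0.000000
  tau = 1.000000: gamma = (-0.416667, 1.166667), gamma' = (-1.333333, 1.333333); Gamma_sss = 0.000000, Gamma_sst = 0.000000, Gamma_stt = 0.000000, Gamma_tss = 0.000000, Gamma_tst = 0.000000, Gamma_ttt = 0.000000
step 0: V^s = -0.2500, V^t = -2.0000
step 1: k1 = (0.000000, 0.000000), k2 = (0.000000, 0.000000), k3 = (0.000000, 0.000000), k4 = (0.000000, 0.000000); V <- V + (h/6)(k1 + 2k2 + 2k3 + k4): V^s = -0.2500, V^t = -2.0000
step 2: k1 = (0.000000, 0.000000), k2 = (0.000000, 0.000000), k3 = (0.000000, 0.000000), k4 = (0.000000, 0.000000); V <- V + (h/6)(k1 + 2k2 + 2k3 + k4): V^s = -0.2500, V^t = -2.0000
step 3: k1 = (0.000000, 0.000000), k2 = (0.000000, 0.000000), k3 = (0.000000, 0.000000), k4 = (0.000000, 0.000000); V <- V + (h/6)(k1 + 2k2 + 2k3 + k4): V^s = -0.2500, V^t = -2.0000
step 4: k1 = (0.000000, 0.000000), k2 = (0.000000, 0.000000), k3 = (0.000000, 0.000000), k4 = (0.000000, 0.000000); V <- V + (h/6)(k1 + 2k2 + 2k3 + k4): V^s = -0.2500, V^t = -2.0000


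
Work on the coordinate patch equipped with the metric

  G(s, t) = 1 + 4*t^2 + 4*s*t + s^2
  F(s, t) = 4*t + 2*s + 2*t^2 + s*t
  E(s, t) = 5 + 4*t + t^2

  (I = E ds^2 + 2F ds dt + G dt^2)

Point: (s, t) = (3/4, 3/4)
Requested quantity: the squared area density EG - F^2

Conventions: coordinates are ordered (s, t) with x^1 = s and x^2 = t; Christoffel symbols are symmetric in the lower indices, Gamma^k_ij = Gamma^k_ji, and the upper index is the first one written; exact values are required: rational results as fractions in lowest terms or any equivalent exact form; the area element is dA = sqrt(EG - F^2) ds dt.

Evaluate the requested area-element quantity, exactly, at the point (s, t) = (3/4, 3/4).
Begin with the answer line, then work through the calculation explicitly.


Answer: EG - F^2 = 109/8

E = 137/16, F = 99/16, G = 97/16; EG - F^2 = 109/8


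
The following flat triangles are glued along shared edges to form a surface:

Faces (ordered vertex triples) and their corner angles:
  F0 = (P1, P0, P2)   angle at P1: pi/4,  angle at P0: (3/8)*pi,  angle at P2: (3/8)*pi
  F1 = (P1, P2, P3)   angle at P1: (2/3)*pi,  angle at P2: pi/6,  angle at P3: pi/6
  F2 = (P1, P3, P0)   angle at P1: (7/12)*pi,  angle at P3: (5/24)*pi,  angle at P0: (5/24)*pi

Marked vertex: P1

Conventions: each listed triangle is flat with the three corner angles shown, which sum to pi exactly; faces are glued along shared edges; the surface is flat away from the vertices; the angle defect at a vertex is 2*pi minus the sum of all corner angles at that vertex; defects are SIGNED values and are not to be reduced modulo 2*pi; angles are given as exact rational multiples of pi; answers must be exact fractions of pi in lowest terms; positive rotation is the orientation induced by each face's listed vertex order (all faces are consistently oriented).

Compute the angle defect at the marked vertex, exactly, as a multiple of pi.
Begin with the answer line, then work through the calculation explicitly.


Answer: defect(P1) = pi/2

Sum of corner angles at P1: (3/2)*pi
defect = 2*pi - (3/2)*pi


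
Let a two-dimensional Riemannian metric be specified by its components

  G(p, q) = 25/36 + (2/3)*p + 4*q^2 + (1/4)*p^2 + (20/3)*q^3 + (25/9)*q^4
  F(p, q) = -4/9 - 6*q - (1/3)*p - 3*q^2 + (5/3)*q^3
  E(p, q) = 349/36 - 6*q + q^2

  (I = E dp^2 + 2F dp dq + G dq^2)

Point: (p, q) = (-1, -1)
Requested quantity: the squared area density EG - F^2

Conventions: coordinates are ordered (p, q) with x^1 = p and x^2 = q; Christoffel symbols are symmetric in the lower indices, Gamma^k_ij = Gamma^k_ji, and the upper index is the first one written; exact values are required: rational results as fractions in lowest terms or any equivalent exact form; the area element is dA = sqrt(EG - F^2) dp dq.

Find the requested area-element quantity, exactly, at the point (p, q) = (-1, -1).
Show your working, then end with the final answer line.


E = 601/36, F = 11/9, G = 7/18; EG - F^2 = 3239/648

Answer: EG - F^2 = 3239/648


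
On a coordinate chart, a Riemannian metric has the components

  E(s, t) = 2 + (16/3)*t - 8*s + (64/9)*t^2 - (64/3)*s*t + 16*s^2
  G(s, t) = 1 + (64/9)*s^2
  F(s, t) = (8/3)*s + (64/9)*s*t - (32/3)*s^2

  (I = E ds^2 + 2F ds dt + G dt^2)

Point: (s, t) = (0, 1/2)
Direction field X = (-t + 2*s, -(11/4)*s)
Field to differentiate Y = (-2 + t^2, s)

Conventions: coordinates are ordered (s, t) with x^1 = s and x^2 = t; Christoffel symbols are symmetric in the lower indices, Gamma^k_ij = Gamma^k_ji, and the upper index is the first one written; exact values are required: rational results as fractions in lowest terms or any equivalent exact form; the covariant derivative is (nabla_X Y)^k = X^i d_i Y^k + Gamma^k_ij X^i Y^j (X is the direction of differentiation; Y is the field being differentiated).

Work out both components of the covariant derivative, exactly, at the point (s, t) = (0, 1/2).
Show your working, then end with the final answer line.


E = 58/9, F = 0, G = 1 at the point
E_s = -56/3, E_t = 112/9, F_s = 56/9, F_t = 0, G_s = 0, G_t = 0
EG - F^2 = 58/9;  g^inv = (9/58) * [[1, 0], [0, 58/9]]
first-kind symbols [ij,l] = (1/2)(d_i g_jl + d_j g_il - d_l g_ij): [ss,s] = E_s/2 = -28/3, [ss,t] = F_s - E_t/2 = 0, [st,s] = E_t/2 = 56/9, [st,t] = G_s/2 = 0, [tt,s] = F_t - G_s/2 = 0, [tt,t] = G_t/2 = 0
Gamma^s_ij = (G*[ij,s] - F*[ij,t])/(EG - F^2), Gamma^t_ij = (E*[ij,t] - F*[ij,s])/(EG - F^2)
Gamma_sss = -42/29, Gamma_sst = 28/29, Gamma_stt = 0, Gamma_tss = 0, Gamma_tst = 0, Gamma_ttt = 0
X = (-1/2, 0), Y = (-7/4, 0) at the point

Answer: (nabla_X Y)^s = -147/116, (nabla_X Y)^t = -1/2


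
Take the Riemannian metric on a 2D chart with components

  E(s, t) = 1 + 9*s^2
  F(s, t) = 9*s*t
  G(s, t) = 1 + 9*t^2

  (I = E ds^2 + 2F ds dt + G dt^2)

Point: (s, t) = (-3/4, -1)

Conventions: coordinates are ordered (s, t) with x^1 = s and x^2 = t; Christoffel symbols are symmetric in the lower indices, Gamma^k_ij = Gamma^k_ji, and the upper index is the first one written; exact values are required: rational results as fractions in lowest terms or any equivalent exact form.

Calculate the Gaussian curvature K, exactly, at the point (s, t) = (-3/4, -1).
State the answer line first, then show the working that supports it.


Answer: K = 2304/58081

E = 97/16, F = 27/4, G = 10, EG - F^2 = 241/16 at the point
E_s = -27/2, E_t = 0, F_s = -9, F_t = -27/4, G_s = 0, G_t = -18
E_tt = 0, F_st = 9, G_ss = 0
K follows from Brioschi's formula, (det M1 - det M2)/(EG - F^2)^2.
M1 = [[-E_tt/2 + F_st - G_ss/2, E_s/2, F_s - E_t/2], [F_t - G_s/2, E, F], [G_t/2, F, G]] = [[9, -27/4, -9], [-27/4, 97/16, 27/4], [-9, 27/4, 10]]; det M1 = 9
M2 = [[0, E_t/2, G_s/2], [E_t/2, E, F], [G_s/2, F, G]] = [[0, 0, 0], [0, 97/16, 27/4], [0, 27/4, 10]]; det M2 = 0
det M1 - det M2 = 9; K = 9 / (241/16)^2 = 2304/58081


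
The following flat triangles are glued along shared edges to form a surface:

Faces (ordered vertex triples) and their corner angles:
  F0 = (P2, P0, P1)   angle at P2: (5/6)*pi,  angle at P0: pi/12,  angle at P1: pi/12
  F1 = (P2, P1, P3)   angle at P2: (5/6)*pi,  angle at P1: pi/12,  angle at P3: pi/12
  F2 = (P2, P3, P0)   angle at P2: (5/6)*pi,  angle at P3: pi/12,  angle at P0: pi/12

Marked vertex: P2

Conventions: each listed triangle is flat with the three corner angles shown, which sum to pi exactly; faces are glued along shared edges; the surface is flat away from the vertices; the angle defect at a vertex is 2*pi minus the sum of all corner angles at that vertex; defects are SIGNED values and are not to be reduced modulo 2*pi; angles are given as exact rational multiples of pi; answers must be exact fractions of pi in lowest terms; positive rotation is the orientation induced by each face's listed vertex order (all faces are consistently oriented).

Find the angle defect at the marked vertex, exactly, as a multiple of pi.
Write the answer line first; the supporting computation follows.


Answer: defect(P2) = -pi/2

Sum of corner angles at P2: (5/2)*pi
defect = 2*pi - (5/2)*pi


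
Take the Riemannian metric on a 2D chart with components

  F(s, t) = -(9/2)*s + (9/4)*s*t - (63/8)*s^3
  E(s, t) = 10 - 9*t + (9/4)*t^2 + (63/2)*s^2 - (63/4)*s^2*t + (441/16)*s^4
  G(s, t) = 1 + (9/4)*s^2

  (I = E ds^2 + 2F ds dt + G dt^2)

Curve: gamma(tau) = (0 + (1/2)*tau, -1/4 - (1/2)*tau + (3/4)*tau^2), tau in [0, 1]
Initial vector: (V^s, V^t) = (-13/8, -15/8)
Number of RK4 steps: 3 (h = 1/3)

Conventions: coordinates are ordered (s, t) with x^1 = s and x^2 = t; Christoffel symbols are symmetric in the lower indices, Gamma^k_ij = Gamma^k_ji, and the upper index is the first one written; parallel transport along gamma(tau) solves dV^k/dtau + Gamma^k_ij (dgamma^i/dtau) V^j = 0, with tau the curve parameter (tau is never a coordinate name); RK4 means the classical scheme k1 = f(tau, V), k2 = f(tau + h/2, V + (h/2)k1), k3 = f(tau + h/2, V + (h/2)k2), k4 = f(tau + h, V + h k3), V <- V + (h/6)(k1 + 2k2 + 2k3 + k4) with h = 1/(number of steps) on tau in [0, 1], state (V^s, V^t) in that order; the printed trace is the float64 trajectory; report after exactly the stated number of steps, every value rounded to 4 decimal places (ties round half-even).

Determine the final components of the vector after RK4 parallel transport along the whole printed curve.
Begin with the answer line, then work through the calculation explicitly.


Answer: V^s = -1.5999, V^t = -1.8793

gamma'(tau) = (1/2, -1/2 + (3/2)*tau); f(tau, V)^k = -Gamma^k_ij(gamma(tau)) gamma'^i(tau) V^j; h = 1/3; intermediate values shown to 6 dp
curve data and Christoffel symbols at the stage parameters:
  tau = 0.000000: gamma = (0.000000, -0.250000), gamma' = (0.500000, -0.500000); Gamma_sss = 0.000000, Gamma_sst = -0.408575, Gamma_stt = 0.000000, Gamma_tss = 0.000000, Gamma_tst = 0.000000, Gamma_ttt = 0.000000
  tau = 0.166667: gamma = (0.083333, -0.312500), gamma' = (0.500000, -0.250000); Gamma_sss = 0.230569, Gamma_sst = -0.395262, Gamma_stt = 0.000000, Gamma_tss = -0.008222, Gamma_tst = 0.014096, Gamma_ttt = 0.000000
  tau = 0.333333: gamma = (0.166667, -0.333333), gamma' = (0.500000, 0.000000); Gamma_sss = 0.444471, Gamma_sst = -0.380975, Gamma_stt = 0.000000, Gamma_tss = -0.030478, Gamma_tst = 0.026124, Gamma_ttt = 0.000000
  tau = 0.500000: gamma = (0.250000, -0.312500), gamma' = (0.500000, 0.250000); Gamma_sss = 0.640668, Gamma_sst = -0.366096, Gamma_stt = 0.000000, Gamma_tss = -0.063276, Gamma_tst = 0.036158, Gamma_ttt = 0.000000
  tau = 0.666667: gamma = (0.333333, -0.250000), gamma' = (0.500000, 0.500000); Gamma_sss = 0.818881, Gamma_sst = -0.350949, Gamma_stt = 0.000000, Gamma_tss = -0.103438, Gamma_tst = 0.044330, Gamma_ttt = 0.000000
  tau = 0.833333: gamma = (0.416667, -0.145833), gamma' = (0.500000, 0.750000); Gamma_sss = 0.979425, Gamma_sst = -0.335803, Gamma_stt = 0.000000, Gamma_tss = -0.148211, Gamma_tst = 0.050815, Gamma_ttt = 0.000000
  tau = 1.000000: gamma = (0.500000, 0.000000), gamma' = (0.500000, 1.000000); Gamma_sss = 1.123038, Gamma_sst = -0.320868, Gamma_stt = 0.000000, Gamma_tss = -0.195311, Gamma_tst = 0.055803, Gamma_ttt = 0.000000
step 0: V^s = -1.6250, V^t = -1.8750
step 1: k1 = (-0.051072, 0.000000), k2 = (-0.020823, 0.000743), k3 = (-0.021878, 0.000780), k4 = (0.005639, -0.000387); V <- V + (h/6)(k1 + 2k2 + 2k3 + k4): V^s = -1.6323, V^t = -1.8749
step 2: k1 = (0.005612, -0.000385), k2 = (0.030066, -0.002969), k3 = (0.029054, -0.002870), k4 = (0.050473, -0.006376); V <- V + (h/6)(k1 + 2k2 + 2k3 + k4): V^s = -1.6226, V^t = -1.8759
step 3: k1 = (0.050461, -0.006374), k2 = (0.068807, -0.010412), k3 = (0.067967, -0.010285), k4 = (0.083520, -0.014525); V <- V + (h/6)(k1 + 2k2 + 2k3 + k4): V^s = -1.5999, V^t = -1.8793
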